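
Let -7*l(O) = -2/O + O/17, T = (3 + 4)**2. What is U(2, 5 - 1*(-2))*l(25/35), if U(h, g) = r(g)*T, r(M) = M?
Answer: 11487/85 ≈ 135.14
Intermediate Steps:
T = 49 (T = 7**2 = 49)
l(O) = -O/119 + 2/(7*O) (l(O) = -(-2/O + O/17)/7 = -O/119 + 2/(7*O))
U(h, g) = 49*g (U(h, g) = g*49 = 49*g)
U(2, 5 - 1*(-2))*l(25/35) = (49*(5 - 1*(-2)))*((34 - (25/35)**2)/(119*((25/35)))) = (49*(5 + 2))*((34 - (25*(1/35))**2)/(119*((25*(1/35))))) = (49*7)*((34 - (5/7)**2)/(119*(5/7))) = 343*((1/119)*(7/5)*(34 - 1*25/49)) = 343*((1/119)*(7/5)*(34 - 25/49)) = 343*((1/119)*(7/5)*(1641/49)) = 343*(1641/4165) = 11487/85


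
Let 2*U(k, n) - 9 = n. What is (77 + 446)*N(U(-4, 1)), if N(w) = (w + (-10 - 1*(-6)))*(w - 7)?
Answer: -1046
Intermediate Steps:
U(k, n) = 9/2 + n/2
N(w) = (-7 + w)*(-4 + w) (N(w) = (w + (-10 + 6))*(-7 + w) = (w - 4)*(-7 + w) = (-4 + w)*(-7 + w) = (-7 + w)*(-4 + w))
(77 + 446)*N(U(-4, 1)) = (77 + 446)*(28 + (9/2 + (½)*1)² - 11*(9/2 + (½)*1)) = 523*(28 + (9/2 + ½)² - 11*(9/2 + ½)) = 523*(28 + 5² - 11*5) = 523*(28 + 25 - 55) = 523*(-2) = -1046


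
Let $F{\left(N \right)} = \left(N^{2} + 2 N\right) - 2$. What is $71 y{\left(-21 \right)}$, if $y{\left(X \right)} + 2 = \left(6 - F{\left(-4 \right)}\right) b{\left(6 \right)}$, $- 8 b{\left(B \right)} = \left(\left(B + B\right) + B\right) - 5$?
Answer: $-142$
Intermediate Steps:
$F{\left(N \right)} = -2 + N^{2} + 2 N$
$b{\left(B \right)} = \frac{5}{8} - \frac{3 B}{8}$ ($b{\left(B \right)} = - \frac{\left(\left(B + B\right) + B\right) - 5}{8} = - \frac{\left(2 B + B\right) - 5}{8} = - \frac{3 B - 5}{8} = - \frac{-5 + 3 B}{8} = \frac{5}{8} - \frac{3 B}{8}$)
$y{\left(X \right)} = -2$ ($y{\left(X \right)} = -2 + \left(6 - \left(-2 + \left(-4\right)^{2} + 2 \left(-4\right)\right)\right) \left(\frac{5}{8} - \frac{9}{4}\right) = -2 + \left(6 - \left(-2 + 16 - 8\right)\right) \left(\frac{5}{8} - \frac{9}{4}\right) = -2 + \left(6 - 6\right) \left(- \frac{13}{8}\right) = -2 + 0 \left(- \frac{13}{8}\right) = -2 + 0 = -2$)
$71 y{\left(-21 \right)} = 71 \left(-2\right) = -142$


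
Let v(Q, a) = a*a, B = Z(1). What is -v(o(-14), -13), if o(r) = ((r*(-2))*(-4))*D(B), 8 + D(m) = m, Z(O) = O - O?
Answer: -169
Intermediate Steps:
Z(O) = 0
B = 0
D(m) = -8 + m
o(r) = -64*r (o(r) = ((r*(-2))*(-4))*(-8 + 0) = (-2*r*(-4))*(-8) = (8*r)*(-8) = -64*r)
v(Q, a) = a²
-v(o(-14), -13) = -1*(-13)² = -1*169 = -169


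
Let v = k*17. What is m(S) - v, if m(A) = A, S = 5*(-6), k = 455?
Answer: -7765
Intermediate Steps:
S = -30
v = 7735 (v = 455*17 = 7735)
m(S) - v = -30 - 1*7735 = -30 - 7735 = -7765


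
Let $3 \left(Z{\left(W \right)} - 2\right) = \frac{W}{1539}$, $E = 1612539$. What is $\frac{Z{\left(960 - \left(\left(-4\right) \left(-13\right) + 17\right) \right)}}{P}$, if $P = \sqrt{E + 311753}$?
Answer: $\frac{125 \sqrt{481073}}{54842322} \approx 0.0015809$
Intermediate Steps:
$P = 2 \sqrt{481073}$ ($P = \sqrt{1612539 + 311753} = \sqrt{1924292} = 2 \sqrt{481073} \approx 1387.2$)
$Z{\left(W \right)} = 2 + \frac{W}{4617}$ ($Z{\left(W \right)} = 2 + \frac{W \frac{1}{1539}}{3} = 2 + \frac{\frac{1}{1539} W}{3} = 2 + \frac{W}{4617}$)
$\frac{Z{\left(960 - \left(\left(-4\right) \left(-13\right) + 17\right) \right)}}{P} = \frac{2 + \frac{960 - \left(\left(-4\right) \left(-13\right) + 17\right)}{4617}}{2 \sqrt{481073}} = \left(2 + \frac{960 - \left(52 + 17\right)}{4617}\right) \frac{\sqrt{481073}}{962146} = \left(2 + \frac{960 - 69}{4617}\right) \frac{\sqrt{481073}}{962146} = \left(2 + \frac{1}{4617} \cdot 891\right) \frac{\sqrt{481073}}{962146} = \left(2 + \frac{11}{57}\right) \frac{\sqrt{481073}}{962146} = \frac{125 \frac{\sqrt{481073}}{962146}}{57} = \frac{125 \sqrt{481073}}{54842322}$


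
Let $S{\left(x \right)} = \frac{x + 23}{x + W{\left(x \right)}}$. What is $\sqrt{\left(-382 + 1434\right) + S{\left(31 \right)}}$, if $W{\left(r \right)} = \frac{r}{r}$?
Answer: $\frac{\sqrt{16859}}{4} \approx 32.461$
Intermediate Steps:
$W{\left(r \right)} = 1$
$S{\left(x \right)} = \frac{23 + x}{1 + x}$ ($S{\left(x \right)} = \frac{x + 23}{x + 1} = \frac{23 + x}{1 + x}$)
$\sqrt{\left(-382 + 1434\right) + S{\left(31 \right)}} = \sqrt{\left(-382 + 1434\right) + \frac{23 + 31}{1 + 31}} = \sqrt{1052 + \frac{1}{32} \cdot 54} = \sqrt{1052 + \frac{27}{16}} = \sqrt{\frac{16859}{16}} = \frac{\sqrt{16859}}{4}$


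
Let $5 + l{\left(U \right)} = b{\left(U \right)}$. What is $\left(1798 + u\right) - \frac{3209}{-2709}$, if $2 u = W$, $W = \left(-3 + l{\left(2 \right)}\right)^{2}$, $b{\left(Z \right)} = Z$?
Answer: $\frac{4922753}{2709} \approx 1817.2$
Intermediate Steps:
$l{\left(U \right)} = -5 + U$
$W = 36$ ($W = \left(-3 + \left(-5 + 2\right)\right)^{2} = \left(-3 - 3\right)^{2} = \left(-6\right)^{2} = 36$)
$u = 18$ ($u = \frac{1}{2} \cdot 36 = 18$)
$\left(1798 + u\right) - \frac{3209}{-2709} = \left(1798 + 18\right) - \frac{3209}{-2709} = 1816 - - \frac{3209}{2709} = 1816 + \frac{3209}{2709} = \frac{4922753}{2709}$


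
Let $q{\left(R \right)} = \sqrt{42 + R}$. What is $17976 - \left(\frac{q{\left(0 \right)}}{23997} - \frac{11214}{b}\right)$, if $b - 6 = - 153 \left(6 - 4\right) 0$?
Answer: $19845 - \frac{\sqrt{42}}{23997} \approx 19845.0$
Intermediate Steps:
$b = 6$ ($b = 6 - 153 \left(6 - 4\right) 0 = 6 - 153 \cdot 2 \cdot 0 = 6 - 0 = 6 + 0 = 6$)
$17976 - \left(\frac{q{\left(0 \right)}}{23997} - \frac{11214}{b}\right) = 17976 - \left(\frac{\sqrt{42 + 0}}{23997} - \frac{11214}{6}\right) = 17976 - \left(\sqrt{42} \cdot \frac{1}{23997} - 1869\right) = 17976 - \left(\frac{\sqrt{42}}{23997} - 1869\right) = 17976 - \left(-1869 + \frac{\sqrt{42}}{23997}\right) = 17976 + \left(1869 - \frac{\sqrt{42}}{23997}\right) = 19845 - \frac{\sqrt{42}}{23997}$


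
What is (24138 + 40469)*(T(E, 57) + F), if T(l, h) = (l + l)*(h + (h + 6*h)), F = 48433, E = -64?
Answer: -641870545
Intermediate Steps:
T(l, h) = 16*h*l (T(l, h) = (2*l)*(h + 7*h) = (2*l)*(8*h) = 16*h*l)
(24138 + 40469)*(T(E, 57) + F) = (24138 + 40469)*(16*57*(-64) + 48433) = 64607*(-58368 + 48433) = 64607*(-9935) = -641870545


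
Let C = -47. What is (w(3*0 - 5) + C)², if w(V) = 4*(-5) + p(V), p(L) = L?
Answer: 5184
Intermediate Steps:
w(V) = -20 + V (w(V) = 4*(-5) + V = -20 + V)
(w(3*0 - 5) + C)² = ((-20 + (3*0 - 5)) - 47)² = ((-20 + (0 - 5)) - 47)² = ((-20 - 5) - 47)² = (-25 - 47)² = (-72)² = 5184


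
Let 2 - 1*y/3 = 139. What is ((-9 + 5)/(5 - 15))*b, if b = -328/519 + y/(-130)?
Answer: 170669/168675 ≈ 1.0118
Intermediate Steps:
y = -411 (y = 6 - 3*139 = 6 - 417 = -411)
b = 170669/67470 (b = -328/519 - 411/(-130) = -328*1/519 - 411*(-1/130) = -328/519 + 411/130 = 170669/67470 ≈ 2.5296)
((-9 + 5)/(5 - 15))*b = ((-9 + 5)/(5 - 15))*(170669/67470) = -4/(-10)*(170669/67470) = -4*(-⅒)*(170669/67470) = (⅖)*(170669/67470) = 170669/168675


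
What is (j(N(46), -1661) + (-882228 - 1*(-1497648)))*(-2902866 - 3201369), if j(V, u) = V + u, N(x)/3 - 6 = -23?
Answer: -3746217853380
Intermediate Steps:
N(x) = -51 (N(x) = 18 + 3*(-23) = 18 - 69 = -51)
(j(N(46), -1661) + (-882228 - 1*(-1497648)))*(-2902866 - 3201369) = ((-51 - 1661) + (-882228 - 1*(-1497648)))*(-2902866 - 3201369) = (-1712 + (-882228 + 1497648))*(-6104235) = (-1712 + 615420)*(-6104235) = 613708*(-6104235) = -3746217853380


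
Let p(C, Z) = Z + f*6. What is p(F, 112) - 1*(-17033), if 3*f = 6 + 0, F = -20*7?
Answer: 17157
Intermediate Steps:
F = -140
f = 2 (f = (6 + 0)/3 = (⅓)*6 = 2)
p(C, Z) = 12 + Z (p(C, Z) = Z + 2*6 = Z + 12 = 12 + Z)
p(F, 112) - 1*(-17033) = (12 + 112) - 1*(-17033) = 124 + 17033 = 17157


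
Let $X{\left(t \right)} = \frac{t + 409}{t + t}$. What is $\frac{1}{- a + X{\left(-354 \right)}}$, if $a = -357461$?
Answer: $\frac{708}{253082333} \approx 2.7975 \cdot 10^{-6}$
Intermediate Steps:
$X{\left(t \right)} = \frac{409 + t}{2 t}$
$\frac{1}{- a + X{\left(-354 \right)}} = \frac{1}{\left(-1\right) \left(-357461\right) + \frac{409 - 354}{2 \left(-354\right)}} = \frac{1}{357461 + \frac{1}{2} \left(- \frac{1}{354}\right) 55} = \frac{1}{357461 - \frac{55}{708}} = \frac{1}{\frac{253082333}{708}} = \frac{708}{253082333}$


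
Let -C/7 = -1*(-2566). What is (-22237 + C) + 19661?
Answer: -20538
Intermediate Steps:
C = -17962 (C = -(-7)*(-2566) = -7*2566 = -17962)
(-22237 + C) + 19661 = (-22237 - 17962) + 19661 = -40199 + 19661 = -20538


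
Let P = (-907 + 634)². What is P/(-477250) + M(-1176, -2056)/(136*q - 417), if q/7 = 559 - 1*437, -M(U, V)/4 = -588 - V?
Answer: -11427429583/55230710750 ≈ -0.20690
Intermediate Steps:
M(U, V) = 2352 + 4*V (M(U, V) = -4*(-588 - V) = 2352 + 4*V)
P = 74529 (P = (-273)² = 74529)
q = 854 (q = 7*(559 - 1*437) = 7*(559 - 437) = 7*122 = 854)
P/(-477250) + M(-1176, -2056)/(136*q - 417) = 74529/(-477250) + (2352 + 4*(-2056))/(136*854 - 417) = 74529*(-1/477250) + (2352 - 8224)/(116144 - 417) = -74529/477250 - 5872/115727 = -11427429583/55230710750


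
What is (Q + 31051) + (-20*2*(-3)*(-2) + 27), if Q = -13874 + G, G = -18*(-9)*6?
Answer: 17936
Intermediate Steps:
G = 972 (G = 162*6 = 972)
Q = -12902 (Q = -13874 + 972 = -12902)
(Q + 31051) + (-20*2*(-3)*(-2) + 27) = (-12902 + 31051) + (-20*2*(-3)*(-2) + 27) = 18149 + (-(-120)*(-2) + 27) = 18149 + (-20*12 + 27) = 18149 + (-240 + 27) = 18149 - 213 = 17936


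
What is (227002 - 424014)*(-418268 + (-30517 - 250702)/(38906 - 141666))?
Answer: 2116940162019633/25690 ≈ 8.2403e+10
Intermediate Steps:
(227002 - 424014)*(-418268 + (-30517 - 250702)/(38906 - 141666)) = -197012*(-418268 - 281219/(-102760)) = -197012*(-418268 - 281219*(-1/102760)) = -197012*(-418268 + 281219/102760) = -197012*(-42980938461/102760) = 2116940162019633/25690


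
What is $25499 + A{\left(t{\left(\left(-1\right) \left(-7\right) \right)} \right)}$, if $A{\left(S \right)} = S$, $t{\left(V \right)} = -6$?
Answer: $25493$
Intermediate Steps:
$25499 + A{\left(t{\left(\left(-1\right) \left(-7\right) \right)} \right)} = 25499 - 6 = 25493$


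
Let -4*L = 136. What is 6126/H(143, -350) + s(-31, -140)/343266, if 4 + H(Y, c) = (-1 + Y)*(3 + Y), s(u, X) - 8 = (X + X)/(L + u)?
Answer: 6835083547/23124457356 ≈ 0.29558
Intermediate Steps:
L = -34 (L = -¼*136 = -34)
s(u, X) = 8 + 2*X/(-34 + u) (s(u, X) = 8 + (X + X)/(-34 + u) = 8 + (2*X)/(-34 + u) = 8 + 2*X/(-34 + u))
H(Y, c) = -4 + (-1 + Y)*(3 + Y)
6126/H(143, -350) + s(-31, -140)/343266 = 6126/(-7 + 143² + 2*143) + (2*(-136 - 140 + 4*(-31))/(-34 - 31))/343266 = 6126/(-7 + 20449 + 286) + (2*(-136 - 140 - 124)/(-65))*(1/343266) = 6126/20728 + (2*(-1/65)*(-400))*(1/343266) = 6126*(1/20728) + (160/13)*(1/343266) = 3063/10364 + 80/2231229 = 6835083547/23124457356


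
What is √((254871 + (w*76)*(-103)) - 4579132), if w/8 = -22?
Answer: I*√2946533 ≈ 1716.5*I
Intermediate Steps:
w = -176 (w = 8*(-22) = -176)
√((254871 + (w*76)*(-103)) - 4579132) = √((254871 - 176*76*(-103)) - 4579132) = √((254871 - 13376*(-103)) - 4579132) = √((254871 + 1377728) - 4579132) = √(1632599 - 4579132) = √(-2946533) = I*√2946533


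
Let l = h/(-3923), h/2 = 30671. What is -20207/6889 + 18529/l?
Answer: -501995898157/422585038 ≈ -1187.9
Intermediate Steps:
h = 61342 (h = 2*30671 = 61342)
l = -61342/3923 (l = 61342/(-3923) = 61342*(-1/3923) = -61342/3923 ≈ -15.637)
-20207/6889 + 18529/l = -20207/6889 + 18529/(-61342/3923) = -20207*1/6889 + 18529*(-3923/61342) = -20207/6889 - 72689267/61342 = -501995898157/422585038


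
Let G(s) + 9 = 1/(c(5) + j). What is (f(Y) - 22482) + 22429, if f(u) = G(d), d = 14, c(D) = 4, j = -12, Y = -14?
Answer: -497/8 ≈ -62.125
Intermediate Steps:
G(s) = -73/8 (G(s) = -9 + 1/(4 - 12) = -9 + 1/(-8) = -9 - ⅛ = -73/8)
f(u) = -73/8
(f(Y) - 22482) + 22429 = (-73/8 - 22482) + 22429 = -179929/8 + 22429 = -497/8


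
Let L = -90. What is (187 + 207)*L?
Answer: -35460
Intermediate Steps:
(187 + 207)*L = (187 + 207)*(-90) = 394*(-90) = -35460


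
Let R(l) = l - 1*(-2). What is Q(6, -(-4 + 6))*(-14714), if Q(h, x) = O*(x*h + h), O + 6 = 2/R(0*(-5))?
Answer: -441420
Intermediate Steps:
R(l) = 2 + l (R(l) = l + 2 = 2 + l)
O = -5 (O = -6 + 2/(2 + 0*(-5)) = -6 + 2/(2 + 0) = -6 + 2/2 = -6 + 2*(½) = -6 + 1 = -5)
Q(h, x) = -5*h - 5*h*x (Q(h, x) = -5*(x*h + h) = -5*(h*x + h) = -5*(h + h*x) = -5*h - 5*h*x)
Q(6, -(-4 + 6))*(-14714) = -5*6*(1 - (-4 + 6))*(-14714) = -5*6*(1 - 1*2)*(-14714) = -5*6*(1 - 2)*(-14714) = -5*6*(-1)*(-14714) = 30*(-14714) = -441420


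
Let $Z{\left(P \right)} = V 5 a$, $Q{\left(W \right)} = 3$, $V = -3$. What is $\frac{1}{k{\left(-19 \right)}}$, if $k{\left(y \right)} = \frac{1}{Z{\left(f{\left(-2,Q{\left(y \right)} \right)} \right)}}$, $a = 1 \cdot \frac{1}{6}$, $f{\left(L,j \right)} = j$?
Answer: $- \frac{5}{2} \approx -2.5$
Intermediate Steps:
$a = \frac{1}{6}$ ($a = 1 \cdot \frac{1}{6} = \frac{1}{6} \approx 0.16667$)
$Z{\left(P \right)} = - \frac{5}{2}$ ($Z{\left(P \right)} = \left(-3\right) 5 \cdot \frac{1}{6} = \left(-15\right) \frac{1}{6} = - \frac{5}{2}$)
$k{\left(y \right)} = - \frac{2}{5}$ ($k{\left(y \right)} = \frac{1}{- \frac{5}{2}} = - \frac{2}{5}$)
$\frac{1}{k{\left(-19 \right)}} = \frac{1}{- \frac{2}{5}} = - \frac{5}{2}$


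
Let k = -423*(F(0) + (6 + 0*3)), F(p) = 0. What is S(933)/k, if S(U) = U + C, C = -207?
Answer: -121/423 ≈ -0.28605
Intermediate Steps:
S(U) = -207 + U (S(U) = U - 207 = -207 + U)
k = -2538 (k = -423*(0 + (6 + 0*3)) = -423*(0 + (6 + 0)) = -423*(0 + 6) = -423*6 = -2538)
S(933)/k = (-207 + 933)/(-2538) = 726*(-1/2538) = -121/423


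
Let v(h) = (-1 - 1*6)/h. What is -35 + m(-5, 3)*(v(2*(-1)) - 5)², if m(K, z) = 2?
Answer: -61/2 ≈ -30.500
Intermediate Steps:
v(h) = -7/h (v(h) = (-1 - 6)/h = -7/h)
-35 + m(-5, 3)*(v(2*(-1)) - 5)² = -35 + 2*(-7/(2*(-1)) - 5)² = -35 + 2*(-7/(-2) - 5)² = -35 + 2*(-7*(-½) - 5)² = -35 + 2*(7/2 - 5)² = -35 + 2*(-3/2)² = -35 + 2*(9/4) = -35 + 9/2 = -61/2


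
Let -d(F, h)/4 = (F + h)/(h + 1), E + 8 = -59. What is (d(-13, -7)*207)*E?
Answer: 184920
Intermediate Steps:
E = -67 (E = -8 - 59 = -67)
d(F, h) = -4*(F + h)/(1 + h) (d(F, h) = -4*(F + h)/(h + 1) = -4*(F + h)/(1 + h))
(d(-13, -7)*207)*E = ((4*(-1*(-13) - 1*(-7))/(1 - 7))*207)*(-67) = ((4*(13 + 7)/(-6))*207)*(-67) = ((4*(-1/6)*20)*207)*(-67) = -40/3*207*(-67) = -2760*(-67) = 184920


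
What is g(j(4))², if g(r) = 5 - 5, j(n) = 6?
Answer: 0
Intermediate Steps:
g(r) = 0
g(j(4))² = 0² = 0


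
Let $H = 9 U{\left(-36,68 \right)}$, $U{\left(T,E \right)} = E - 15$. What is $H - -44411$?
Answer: $44888$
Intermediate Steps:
$U{\left(T,E \right)} = -15 + E$
$H = 477$ ($H = 9 \left(-15 + 68\right) = 9 \cdot 53 = 477$)
$H - -44411 = 477 - -44411 = 477 + 44411 = 44888$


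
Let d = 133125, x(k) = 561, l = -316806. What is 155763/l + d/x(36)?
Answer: 4676379523/19747574 ≈ 236.81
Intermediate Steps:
155763/l + d/x(36) = 155763/(-316806) + 133125/561 = 155763*(-1/316806) + 133125*(1/561) = -51921/105602 + 44375/187 = 4676379523/19747574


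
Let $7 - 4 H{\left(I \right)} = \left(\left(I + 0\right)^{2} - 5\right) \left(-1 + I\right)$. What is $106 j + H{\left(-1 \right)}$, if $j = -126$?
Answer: $- \frac{53425}{4} \approx -13356.0$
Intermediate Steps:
$H{\left(I \right)} = \frac{7}{4} - \frac{\left(-1 + I\right) \left(-5 + I^{2}\right)}{4}$ ($H{\left(I \right)} = \frac{7}{4} - \frac{\left(\left(I + 0\right)^{2} - 5\right) \left(-1 + I\right)}{4} = \frac{7}{4} - \frac{\left(I^{2} - 5\right) \left(-1 + I\right)}{4} = \frac{7}{4} - \frac{\left(-5 + I^{2}\right) \left(-1 + I\right)}{4} = \frac{7}{4} - \frac{\left(-1 + I\right) \left(-5 + I^{2}\right)}{4}$)
$106 j + H{\left(-1 \right)} = 106 \left(-126\right) + \left(\frac{1}{2} - \frac{\left(-1\right)^{3}}{4} + \frac{\left(-1\right)^{2}}{4} + \frac{5}{4} \left(-1\right)\right) = -13356 + \left(\frac{1}{2} - - \frac{1}{4} + \frac{1}{4} \cdot 1 - \frac{5}{4}\right) = -13356 + \left(\frac{1}{2} + \frac{1}{4} + \frac{1}{4} - \frac{5}{4}\right) = -13356 - \frac{1}{4} = - \frac{53425}{4}$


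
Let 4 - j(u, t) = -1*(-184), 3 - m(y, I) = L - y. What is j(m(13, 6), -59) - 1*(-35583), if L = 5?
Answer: 35403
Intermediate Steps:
m(y, I) = -2 + y (m(y, I) = 3 - (5 - y) = 3 + (-5 + y) = -2 + y)
j(u, t) = -180 (j(u, t) = 4 - (-1)*(-184) = 4 - 1*184 = 4 - 184 = -180)
j(m(13, 6), -59) - 1*(-35583) = -180 - 1*(-35583) = -180 + 35583 = 35403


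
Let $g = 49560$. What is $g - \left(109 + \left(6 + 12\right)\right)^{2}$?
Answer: $33431$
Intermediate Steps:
$g - \left(109 + \left(6 + 12\right)\right)^{2} = 49560 - \left(109 + \left(6 + 12\right)\right)^{2} = 49560 - \left(109 + 18\right)^{2} = 49560 - 127^{2} = 49560 - 16129 = 33431$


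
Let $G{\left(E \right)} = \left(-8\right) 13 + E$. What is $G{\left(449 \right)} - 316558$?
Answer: $-316213$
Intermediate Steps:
$G{\left(E \right)} = -104 + E$
$G{\left(449 \right)} - 316558 = \left(-104 + 449\right) - 316558 = 345 - 316558 = -316213$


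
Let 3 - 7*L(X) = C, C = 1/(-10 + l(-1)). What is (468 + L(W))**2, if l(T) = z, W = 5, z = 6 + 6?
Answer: 42994249/196 ≈ 2.1936e+5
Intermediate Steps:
z = 12
l(T) = 12
C = 1/2 (C = 1/(-10 + 12) = 1/2 ≈ 0.50000)
L(X) = 5/14 (L(X) = 3/7 - 1/7*1/2 = 3/7 - 1/14 = 5/14)
(468 + L(W))**2 = (468 + 5/14)**2 = (6557/14)**2 = 42994249/196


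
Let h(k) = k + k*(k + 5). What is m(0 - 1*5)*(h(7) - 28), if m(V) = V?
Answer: -315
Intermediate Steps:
h(k) = k + k*(5 + k)
m(0 - 1*5)*(h(7) - 28) = (0 - 1*5)*(7*(6 + 7) - 28) = (0 - 5)*(7*13 - 28) = -5*(91 - 28) = -5*63 = -315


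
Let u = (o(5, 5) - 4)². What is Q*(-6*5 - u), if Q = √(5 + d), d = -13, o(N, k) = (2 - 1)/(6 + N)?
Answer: -10958*I*√2/121 ≈ -128.07*I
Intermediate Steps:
o(N, k) = 1/(6 + N)
u = 1849/121 (u = (1/(6 + 5) - 4)² = (1/11 - 4)² = (-43/11)² = 1849/121 ≈ 15.281)
Q = 2*I*√2 (Q = √(5 - 13) = √(-8) = 2*I*√2 ≈ 2.8284*I)
Q*(-6*5 - u) = (2*I*√2)*(-6*5 - 1*1849/121) = (2*I*√2)*(-30 - 1849/121) = (2*I*√2)*(-5479/121) = -10958*I*√2/121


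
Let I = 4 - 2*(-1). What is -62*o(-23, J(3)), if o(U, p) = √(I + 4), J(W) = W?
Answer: -62*√10 ≈ -196.06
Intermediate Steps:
I = 6 (I = 4 + 2 = 6)
o(U, p) = √10 (o(U, p) = √(6 + 4) = √10)
-62*o(-23, J(3)) = -62*√10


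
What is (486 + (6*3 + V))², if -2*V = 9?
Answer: 998001/4 ≈ 2.4950e+5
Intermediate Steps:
V = -9/2 (V = -½*9 = -9/2 ≈ -4.5000)
(486 + (6*3 + V))² = (486 + (6*3 - 9/2))² = (486 + (18 - 9/2))² = (486 + 27/2)² = (999/2)² = 998001/4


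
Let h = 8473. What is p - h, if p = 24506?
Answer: 16033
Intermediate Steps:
p - h = 24506 - 1*8473 = 24506 - 8473 = 16033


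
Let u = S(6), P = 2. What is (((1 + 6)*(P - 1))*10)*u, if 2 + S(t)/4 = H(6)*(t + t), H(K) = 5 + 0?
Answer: 16240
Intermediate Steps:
H(K) = 5
S(t) = -8 + 40*t (S(t) = -8 + 4*(5*(t + t)) = -8 + 4*(5*(2*t)) = -8 + 4*(10*t) = -8 + 40*t)
u = 232 (u = -8 + 40*6 = -8 + 240 = 232)
(((1 + 6)*(P - 1))*10)*u = (((1 + 6)*(2 - 1))*10)*232 = ((7*1)*10)*232 = (7*10)*232 = 70*232 = 16240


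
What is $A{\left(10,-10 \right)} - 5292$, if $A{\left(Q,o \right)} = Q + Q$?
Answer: $-5272$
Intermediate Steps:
$A{\left(Q,o \right)} = 2 Q$
$A{\left(10,-10 \right)} - 5292 = 2 \cdot 10 - 5292 = 20 - 5292 = -5272$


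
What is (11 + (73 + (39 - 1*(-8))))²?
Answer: 17161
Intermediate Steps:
(11 + (73 + (39 - 1*(-8))))² = (11 + (73 + (39 + 8)))² = (11 + (73 + 47))² = (11 + 120)² = 131² = 17161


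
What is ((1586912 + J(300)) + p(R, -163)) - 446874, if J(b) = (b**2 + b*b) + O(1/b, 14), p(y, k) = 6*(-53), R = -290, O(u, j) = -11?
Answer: 1319709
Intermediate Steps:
p(y, k) = -318
J(b) = -11 + 2*b**2 (J(b) = (b**2 + b*b) - 11 = (b**2 + b**2) - 11 = 2*b**2 - 11 = -11 + 2*b**2)
((1586912 + J(300)) + p(R, -163)) - 446874 = ((1586912 + (-11 + 2*300**2)) - 318) - 446874 = ((1586912 + (-11 + 2*90000)) - 318) - 446874 = ((1586912 + (-11 + 180000)) - 318) - 446874 = ((1586912 + 179989) - 318) - 446874 = (1766901 - 318) - 446874 = 1766583 - 446874 = 1319709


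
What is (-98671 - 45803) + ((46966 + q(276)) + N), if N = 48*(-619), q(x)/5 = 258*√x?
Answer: -127220 + 2580*√69 ≈ -1.0579e+5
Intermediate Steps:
q(x) = 1290*√x (q(x) = 5*(258*√x) = 1290*√x)
N = -29712
(-98671 - 45803) + ((46966 + q(276)) + N) = (-98671 - 45803) + ((46966 + 1290*√276) - 29712) = -144474 + ((46966 + 1290*(2*√69)) - 29712) = -144474 + ((46966 + 2580*√69) - 29712) = -144474 + (17254 + 2580*√69) = -127220 + 2580*√69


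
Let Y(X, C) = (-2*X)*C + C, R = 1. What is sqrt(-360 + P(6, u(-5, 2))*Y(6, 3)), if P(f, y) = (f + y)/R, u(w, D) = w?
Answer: I*sqrt(393) ≈ 19.824*I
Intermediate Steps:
Y(X, C) = C - 2*C*X (Y(X, C) = -2*C*X + C = C - 2*C*X)
P(f, y) = f + y (P(f, y) = (f + y)/1 = (f + y)*1 = f + y)
sqrt(-360 + P(6, u(-5, 2))*Y(6, 3)) = sqrt(-360 + (6 - 5)*(3*(1 - 2*6))) = sqrt(-360 + 1*(3*(1 - 12))) = sqrt(-360 + 1*(3*(-11))) = sqrt(-360 + 1*(-33)) = sqrt(-360 - 33) = sqrt(-393) = I*sqrt(393)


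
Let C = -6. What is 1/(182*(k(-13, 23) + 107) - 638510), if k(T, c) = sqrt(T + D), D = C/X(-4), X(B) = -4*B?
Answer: -1238072/766412024659 - 91*I*sqrt(214)/766412024659 ≈ -1.6154e-6 - 1.7369e-9*I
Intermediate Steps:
D = -3/8 (D = -6/((-4*(-4))) = -6/16 = -6*1/16 = -3/8 ≈ -0.37500)
k(T, c) = sqrt(-3/8 + T) (k(T, c) = sqrt(T - 3/8) = sqrt(-3/8 + T))
1/(182*(k(-13, 23) + 107) - 638510) = 1/(182*(sqrt(-6 + 16*(-13))/4 + 107) - 638510) = 1/(182*(sqrt(-6 - 208)/4 + 107) - 638510) = 1/(182*(sqrt(-214)/4 + 107) - 638510) = 1/(182*((I*sqrt(214))/4 + 107) - 638510) = 1/(182*(I*sqrt(214)/4 + 107) - 638510) = 1/(182*(107 + I*sqrt(214)/4) - 638510) = 1/((19474 + 91*I*sqrt(214)/2) - 638510) = 1/(-619036 + 91*I*sqrt(214)/2)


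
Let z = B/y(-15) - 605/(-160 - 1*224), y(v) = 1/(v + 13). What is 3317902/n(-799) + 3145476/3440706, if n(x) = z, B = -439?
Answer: 104399469737170/27669584201 ≈ 3773.1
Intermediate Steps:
y(v) = 1/(13 + v)
z = 337757/384 (z = -439/(1/(13 - 15)) - 605/(-160 - 1*224) = -439/(1/(-2)) - 605/(-160 - 224) = -439/(-½) - 605/(-384) = -439*(-2) - 605*(-1/384) = 878 + 605/384 = 337757/384 ≈ 879.58)
n(x) = 337757/384
3317902/n(-799) + 3145476/3440706 = 3317902/(337757/384) + 3145476/3440706 = 3317902*(384/337757) + 3145476*(1/3440706) = 182010624/48251 + 524246/573451 = 104399469737170/27669584201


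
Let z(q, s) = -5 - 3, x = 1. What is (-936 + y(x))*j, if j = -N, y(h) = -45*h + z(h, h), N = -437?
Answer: -432193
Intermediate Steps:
z(q, s) = -8
y(h) = -8 - 45*h (y(h) = -45*h - 8 = -8 - 45*h)
j = 437 (j = -1*(-437) = 437)
(-936 + y(x))*j = (-936 + (-8 - 45*1))*437 = (-936 + (-8 - 45))*437 = (-936 - 53)*437 = -989*437 = -432193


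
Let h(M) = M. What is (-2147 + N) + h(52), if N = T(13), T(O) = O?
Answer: -2082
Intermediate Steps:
N = 13
(-2147 + N) + h(52) = (-2147 + 13) + 52 = -2134 + 52 = -2082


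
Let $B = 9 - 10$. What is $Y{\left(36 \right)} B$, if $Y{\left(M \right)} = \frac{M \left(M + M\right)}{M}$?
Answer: $-72$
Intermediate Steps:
$B = -1$ ($B = 9 - 10 = -1$)
$Y{\left(M \right)} = 2 M$ ($Y{\left(M \right)} = \frac{M 2 M}{M} = \frac{2 M^{2}}{M} = 2 M$)
$Y{\left(36 \right)} B = 2 \cdot 36 \left(-1\right) = 72 \left(-1\right) = -72$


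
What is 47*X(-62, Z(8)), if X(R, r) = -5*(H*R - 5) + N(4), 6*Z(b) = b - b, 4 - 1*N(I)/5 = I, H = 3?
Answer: 44885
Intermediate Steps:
N(I) = 20 - 5*I
Z(b) = 0 (Z(b) = (b - b)/6 = (⅙)*0 = 0)
X(R, r) = 25 - 15*R (X(R, r) = -5*(3*R - 5) + (20 - 5*4) = -5*(-5 + 3*R) + (20 - 20) = (25 - 15*R) + 0 = 25 - 15*R)
47*X(-62, Z(8)) = 47*(25 - 15*(-62)) = 47*(25 + 930) = 47*955 = 44885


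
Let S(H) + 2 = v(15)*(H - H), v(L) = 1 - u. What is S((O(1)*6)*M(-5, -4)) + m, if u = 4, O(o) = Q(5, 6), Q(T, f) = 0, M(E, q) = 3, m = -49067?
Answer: -49069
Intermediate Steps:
O(o) = 0
v(L) = -3 (v(L) = 1 - 1*4 = 1 - 4 = -3)
S(H) = -2 (S(H) = -2 - 3*(H - H) = -2 - 3*0 = -2 + 0 = -2)
S((O(1)*6)*M(-5, -4)) + m = -2 - 49067 = -49069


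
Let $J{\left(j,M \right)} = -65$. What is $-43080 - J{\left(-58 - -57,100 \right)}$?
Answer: $-43015$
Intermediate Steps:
$-43080 - J{\left(-58 - -57,100 \right)} = -43080 - -65 = -43080 + 65 = -43015$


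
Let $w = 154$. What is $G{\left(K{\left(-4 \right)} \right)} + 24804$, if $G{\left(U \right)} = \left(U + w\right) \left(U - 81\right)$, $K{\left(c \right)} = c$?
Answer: $12054$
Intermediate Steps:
$G{\left(U \right)} = \left(-81 + U\right) \left(154 + U\right)$ ($G{\left(U \right)} = \left(U + 154\right) \left(U - 81\right) = \left(154 + U\right) \left(-81 + U\right) = \left(-81 + U\right) \left(154 + U\right)$)
$G{\left(K{\left(-4 \right)} \right)} + 24804 = \left(-12474 + \left(-4\right)^{2} + 73 \left(-4\right)\right) + 24804 = \left(-12474 + 16 - 292\right) + 24804 = -12750 + 24804 = 12054$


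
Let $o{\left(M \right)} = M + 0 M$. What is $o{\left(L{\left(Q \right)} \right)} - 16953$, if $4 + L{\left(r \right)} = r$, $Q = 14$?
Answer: $-16943$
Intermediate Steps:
$L{\left(r \right)} = -4 + r$
$o{\left(M \right)} = M$ ($o{\left(M \right)} = M + 0 = M$)
$o{\left(L{\left(Q \right)} \right)} - 16953 = \left(-4 + 14\right) - 16953 = 10 - 16953 = -16943$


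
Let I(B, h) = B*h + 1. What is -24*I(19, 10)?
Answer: -4584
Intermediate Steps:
I(B, h) = 1 + B*h
-24*I(19, 10) = -24*(1 + 19*10) = -24*(1 + 190) = -24*191 = -4584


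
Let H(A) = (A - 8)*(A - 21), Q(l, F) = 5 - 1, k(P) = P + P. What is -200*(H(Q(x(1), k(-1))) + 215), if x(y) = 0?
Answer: -56600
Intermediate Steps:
k(P) = 2*P
Q(l, F) = 4
H(A) = (-21 + A)*(-8 + A) (H(A) = (-8 + A)*(-21 + A) = (-21 + A)*(-8 + A))
-200*(H(Q(x(1), k(-1))) + 215) = -200*((168 + 4² - 29*4) + 215) = -200*((168 + 16 - 116) + 215) = -200*(68 + 215) = -200*283 = -56600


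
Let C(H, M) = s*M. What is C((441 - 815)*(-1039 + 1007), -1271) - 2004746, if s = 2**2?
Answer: -2009830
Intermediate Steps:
s = 4
C(H, M) = 4*M
C((441 - 815)*(-1039 + 1007), -1271) - 2004746 = 4*(-1271) - 2004746 = -5084 - 2004746 = -2009830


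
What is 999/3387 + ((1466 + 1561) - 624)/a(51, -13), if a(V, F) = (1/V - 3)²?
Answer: 7064172819/26084416 ≈ 270.82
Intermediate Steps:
a(V, F) = (-3 + 1/V)²
999/3387 + ((1466 + 1561) - 624)/a(51, -13) = 999/3387 + ((1466 + 1561) - 624)/(((-1 + 3*51)²/51²)) = 999*(1/3387) + (3027 - 624)/(((-1 + 153)²/2601)) = 333/1129 + 2403/(((1/2601)*152²)) = 333/1129 + 2403/(((1/2601)*23104)) = 333/1129 + 2403/(23104/2601) = 333/1129 + 2403*(2601/23104) = 333/1129 + 6250203/23104 = 7064172819/26084416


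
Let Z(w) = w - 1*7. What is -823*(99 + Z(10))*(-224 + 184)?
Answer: 3357840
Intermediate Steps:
Z(w) = -7 + w (Z(w) = w - 7 = -7 + w)
-823*(99 + Z(10))*(-224 + 184) = -823*(99 + (-7 + 10))*(-224 + 184) = -823*(99 + 3)*(-40) = -83946*(-40) = -823*(-4080) = 3357840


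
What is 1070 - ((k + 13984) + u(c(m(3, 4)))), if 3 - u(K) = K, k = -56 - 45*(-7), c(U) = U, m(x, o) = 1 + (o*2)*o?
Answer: -13143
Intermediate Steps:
m(x, o) = 1 + 2*o**2 (m(x, o) = 1 + (2*o)*o = 1 + 2*o**2)
k = 259 (k = -56 + 315 = 259)
u(K) = 3 - K
1070 - ((k + 13984) + u(c(m(3, 4)))) = 1070 - ((259 + 13984) + (3 - (1 + 2*4**2))) = 1070 - (14243 + (3 - (1 + 2*16))) = 1070 - (14243 + (3 - (1 + 32))) = 1070 - (14243 + (3 - 1*33)) = 1070 - (14243 + (3 - 33)) = 1070 - (14243 - 30) = 1070 - 1*14213 = 1070 - 14213 = -13143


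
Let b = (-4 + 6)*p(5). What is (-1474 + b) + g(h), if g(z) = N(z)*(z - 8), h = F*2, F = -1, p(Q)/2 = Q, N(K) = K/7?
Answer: -10158/7 ≈ -1451.1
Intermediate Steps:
N(K) = K/7 (N(K) = K*(⅐) = K/7)
p(Q) = 2*Q
h = -2 (h = -1*2 = -2)
g(z) = z*(-8 + z)/7 (g(z) = (z/7)*(z - 8) = (z/7)*(-8 + z) = z*(-8 + z)/7)
b = 20 (b = (-4 + 6)*(2*5) = 2*10 = 20)
(-1474 + b) + g(h) = (-1474 + 20) + (⅐)*(-2)*(-8 - 2) = -1454 + (⅐)*(-2)*(-10) = -1454 + 20/7 = -10158/7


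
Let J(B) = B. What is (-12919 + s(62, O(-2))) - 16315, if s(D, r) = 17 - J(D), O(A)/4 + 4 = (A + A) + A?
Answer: -29279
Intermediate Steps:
O(A) = -16 + 12*A (O(A) = -16 + 4*((A + A) + A) = -16 + 4*(2*A + A) = -16 + 4*(3*A) = -16 + 12*A)
s(D, r) = 17 - D
(-12919 + s(62, O(-2))) - 16315 = (-12919 + (17 - 1*62)) - 16315 = (-12919 + (17 - 62)) - 16315 = (-12919 - 45) - 16315 = -12964 - 16315 = -29279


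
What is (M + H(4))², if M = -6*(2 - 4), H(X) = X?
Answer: 256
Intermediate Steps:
M = 12 (M = -6*(-2) = 12)
(M + H(4))² = (12 + 4)² = 16² = 256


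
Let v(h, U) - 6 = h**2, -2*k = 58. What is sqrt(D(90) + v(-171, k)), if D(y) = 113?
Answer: 4*sqrt(1835) ≈ 171.35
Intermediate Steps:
k = -29 (k = -1/2*58 = -29)
v(h, U) = 6 + h**2
sqrt(D(90) + v(-171, k)) = sqrt(113 + (6 + (-171)**2)) = sqrt(113 + (6 + 29241)) = sqrt(113 + 29247) = sqrt(29360) = 4*sqrt(1835)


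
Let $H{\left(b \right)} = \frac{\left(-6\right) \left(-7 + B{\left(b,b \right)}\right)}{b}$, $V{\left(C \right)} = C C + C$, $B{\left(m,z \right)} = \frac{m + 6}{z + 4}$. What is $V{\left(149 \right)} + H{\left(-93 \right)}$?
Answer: $\frac{61662578}{2759} \approx 22350.0$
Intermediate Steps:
$B{\left(m,z \right)} = \frac{6 + m}{4 + z}$
$V{\left(C \right)} = C + C^{2}$ ($V{\left(C \right)} = C^{2} + C = C + C^{2}$)
$H{\left(b \right)} = \frac{42 - \frac{6 \left(6 + b\right)}{4 + b}}{b}$ ($H{\left(b \right)} = \frac{\left(-6\right) \left(-7 + \frac{6 + b}{4 + b}\right)}{b} = \frac{42 - \frac{6 \left(6 + b\right)}{4 + b}}{b}$)
$V{\left(149 \right)} + H{\left(-93 \right)} = 149 \left(1 + 149\right) + \frac{12 \left(11 + 3 \left(-93\right)\right)}{\left(-93\right) \left(4 - 93\right)} = 149 \cdot 150 + 12 \left(- \frac{1}{93}\right) \frac{1}{-89} \left(11 - 279\right) = 22350 + 12 \left(- \frac{1}{93}\right) \left(- \frac{1}{89}\right) \left(-268\right) = 22350 - \frac{1072}{2759} = \frac{61662578}{2759}$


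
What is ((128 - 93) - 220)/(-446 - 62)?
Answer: 185/508 ≈ 0.36417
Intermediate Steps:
((128 - 93) - 220)/(-446 - 62) = (35 - 220)/(-508) = -185*(-1/508) = 185/508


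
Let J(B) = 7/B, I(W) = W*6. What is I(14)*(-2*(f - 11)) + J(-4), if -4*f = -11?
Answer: 5537/4 ≈ 1384.3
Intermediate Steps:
I(W) = 6*W
f = 11/4 (f = -¼*(-11) = 11/4 ≈ 2.7500)
I(14)*(-2*(f - 11)) + J(-4) = (6*14)*(-2*(11/4 - 11)) + 7/(-4) = 84*(-2*(-33/4)) + 7*(-¼) = 84*(33/2) - 7/4 = 1386 - 7/4 = 5537/4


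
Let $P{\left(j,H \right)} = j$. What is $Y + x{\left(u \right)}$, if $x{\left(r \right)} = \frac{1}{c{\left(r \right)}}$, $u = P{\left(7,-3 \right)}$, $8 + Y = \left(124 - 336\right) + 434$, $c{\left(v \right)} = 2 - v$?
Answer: $\frac{1069}{5} \approx 213.8$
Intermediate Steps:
$Y = 214$ ($Y = -8 + \left(\left(124 - 336\right) + 434\right) = -8 + \left(-212 + 434\right) = -8 + 222 = 214$)
$u = 7$
$x{\left(r \right)} = \frac{1}{2 - r}$
$Y + x{\left(u \right)} = 214 - \frac{1}{-2 + 7} = 214 - \frac{1}{5} = \frac{1069}{5}$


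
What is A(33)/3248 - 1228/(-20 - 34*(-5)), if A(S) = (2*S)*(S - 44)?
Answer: -1024361/121800 ≈ -8.4102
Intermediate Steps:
A(S) = 2*S*(-44 + S) (A(S) = (2*S)*(-44 + S) = 2*S*(-44 + S))
A(33)/3248 - 1228/(-20 - 34*(-5)) = (2*33*(-44 + 33))/3248 - 1228/(-20 - 34*(-5)) = (2*33*(-11))*(1/3248) - 1228/(-20 + 170) = -726*1/3248 - 1228/150 = -363/1624 - 1228*1/150 = -363/1624 - 614/75 = -1024361/121800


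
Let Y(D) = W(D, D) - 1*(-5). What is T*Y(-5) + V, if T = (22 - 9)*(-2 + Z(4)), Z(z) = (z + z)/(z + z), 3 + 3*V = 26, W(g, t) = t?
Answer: 23/3 ≈ 7.6667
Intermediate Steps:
V = 23/3 (V = -1 + (⅓)*26 = -1 + 26/3 = 23/3 ≈ 7.6667)
Z(z) = 1 (Z(z) = (2*z)/((2*z)) = (2*z)*(1/(2*z)) = 1)
Y(D) = 5 + D (Y(D) = D - 1*(-5) = D + 5 = 5 + D)
T = -13 (T = (22 - 9)*(-2 + 1) = 13*(-1) = -13)
T*Y(-5) + V = -13*(5 - 5) + 23/3 = -13*0 + 23/3 = 0 + 23/3 = 23/3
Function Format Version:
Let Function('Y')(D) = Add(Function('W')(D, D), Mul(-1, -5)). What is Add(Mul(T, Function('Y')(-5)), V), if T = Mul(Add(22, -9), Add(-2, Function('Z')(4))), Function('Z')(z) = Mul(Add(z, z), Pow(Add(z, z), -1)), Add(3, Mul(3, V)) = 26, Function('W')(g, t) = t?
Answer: Rational(23, 3) ≈ 7.6667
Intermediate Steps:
V = Rational(23, 3) (V = Add(-1, Mul(Rational(1, 3), 26)) = Add(-1, Rational(26, 3)) = Rational(23, 3) ≈ 7.6667)
Function('Z')(z) = 1 (Function('Z')(z) = Mul(Mul(2, z), Pow(Mul(2, z), -1)) = Mul(Mul(2, z), Mul(Rational(1, 2), Pow(z, -1))) = 1)
Function('Y')(D) = Add(5, D) (Function('Y')(D) = Add(D, Mul(-1, -5)) = Add(D, 5) = Add(5, D))
T = -13 (T = Mul(Add(22, -9), Add(-2, 1)) = Mul(13, -1) = -13)
Add(Mul(T, Function('Y')(-5)), V) = Add(Mul(-13, Add(5, -5)), Rational(23, 3)) = Add(Mul(-13, 0), Rational(23, 3)) = Add(0, Rational(23, 3)) = Rational(23, 3)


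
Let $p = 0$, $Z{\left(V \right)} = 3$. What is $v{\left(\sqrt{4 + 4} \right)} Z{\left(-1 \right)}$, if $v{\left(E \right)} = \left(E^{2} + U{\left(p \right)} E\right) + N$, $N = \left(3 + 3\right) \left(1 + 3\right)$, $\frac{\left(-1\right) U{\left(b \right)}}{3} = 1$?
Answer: $96 - 18 \sqrt{2} \approx 70.544$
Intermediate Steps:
$U{\left(b \right)} = -3$ ($U{\left(b \right)} = \left(-3\right) 1 = -3$)
$N = 24$ ($N = 6 \cdot 4 = 24$)
$v{\left(E \right)} = 24 + E^{2} - 3 E$ ($v{\left(E \right)} = \left(E^{2} - 3 E\right) + 24 = 24 + E^{2} - 3 E$)
$v{\left(\sqrt{4 + 4} \right)} Z{\left(-1 \right)} = \left(24 + \left(\sqrt{4 + 4}\right)^{2} - 3 \sqrt{4 + 4}\right) 3 = \left(24 + \left(\sqrt{8}\right)^{2} - 3 \sqrt{8}\right) 3 = \left(24 + \left(2 \sqrt{2}\right)^{2} - 3 \cdot 2 \sqrt{2}\right) 3 = \left(24 + 8 - 6 \sqrt{2}\right) 3 = \left(32 - 6 \sqrt{2}\right) 3 = 96 - 18 \sqrt{2}$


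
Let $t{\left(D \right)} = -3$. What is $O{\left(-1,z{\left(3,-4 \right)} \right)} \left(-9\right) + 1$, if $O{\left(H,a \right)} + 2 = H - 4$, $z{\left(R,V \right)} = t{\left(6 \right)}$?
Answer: $64$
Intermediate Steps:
$z{\left(R,V \right)} = -3$
$O{\left(H,a \right)} = -6 + H$ ($O{\left(H,a \right)} = -2 + \left(H - 4\right) = -2 + \left(-4 + H\right) = -6 + H$)
$O{\left(-1,z{\left(3,-4 \right)} \right)} \left(-9\right) + 1 = \left(-6 - 1\right) \left(-9\right) + 1 = \left(-7\right) \left(-9\right) + 1 = 63 + 1 = 64$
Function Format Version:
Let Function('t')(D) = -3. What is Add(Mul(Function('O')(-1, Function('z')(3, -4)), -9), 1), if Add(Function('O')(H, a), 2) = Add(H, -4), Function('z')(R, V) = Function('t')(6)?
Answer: 64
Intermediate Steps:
Function('z')(R, V) = -3
Function('O')(H, a) = Add(-6, H) (Function('O')(H, a) = Add(-2, Add(H, -4)) = Add(-2, Add(-4, H)) = Add(-6, H))
Add(Mul(Function('O')(-1, Function('z')(3, -4)), -9), 1) = Add(Mul(Add(-6, -1), -9), 1) = Add(Mul(-7, -9), 1) = Add(63, 1) = 64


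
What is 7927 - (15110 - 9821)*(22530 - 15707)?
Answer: -36078920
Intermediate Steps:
7927 - (15110 - 9821)*(22530 - 15707) = 7927 - 5289*6823 = 7927 - 1*36086847 = 7927 - 36086847 = -36078920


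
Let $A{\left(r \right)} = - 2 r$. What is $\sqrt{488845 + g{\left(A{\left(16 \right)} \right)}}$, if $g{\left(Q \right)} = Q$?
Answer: $\sqrt{488813} \approx 699.15$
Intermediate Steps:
$\sqrt{488845 + g{\left(A{\left(16 \right)} \right)}} = \sqrt{488845 - 32} = \sqrt{488813}$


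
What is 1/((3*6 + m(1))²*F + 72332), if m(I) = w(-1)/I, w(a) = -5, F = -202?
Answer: 1/38194 ≈ 2.6182e-5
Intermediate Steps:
m(I) = -5/I
1/((3*6 + m(1))²*F + 72332) = 1/((3*6 - 5/1)²*(-202) + 72332) = 1/((18 - 5*1)²*(-202) + 72332) = 1/((18 - 5)²*(-202) + 72332) = 1/(13²*(-202) + 72332) = 1/(169*(-202) + 72332) = 1/(-34138 + 72332) = 1/38194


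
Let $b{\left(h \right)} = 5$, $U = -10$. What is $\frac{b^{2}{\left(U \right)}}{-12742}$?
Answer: $- \frac{25}{12742} \approx -0.001962$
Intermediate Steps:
$\frac{b^{2}{\left(U \right)}}{-12742} = \frac{5^{2}}{-12742} = 25 \left(- \frac{1}{12742}\right) = - \frac{25}{12742}$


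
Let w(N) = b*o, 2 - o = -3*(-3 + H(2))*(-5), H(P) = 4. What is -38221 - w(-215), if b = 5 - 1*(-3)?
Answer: -38117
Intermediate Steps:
b = 8 (b = 5 + 3 = 8)
o = -13 (o = 2 - (-3*(-3 + 4))*(-5) = 2 - (-3*1)*(-5) = 2 - (-3)*(-5) = 2 - 1*15 = 2 - 15 = -13)
w(N) = -104 (w(N) = 8*(-13) = -104)
-38221 - w(-215) = -38221 - 1*(-104) = -38221 + 104 = -38117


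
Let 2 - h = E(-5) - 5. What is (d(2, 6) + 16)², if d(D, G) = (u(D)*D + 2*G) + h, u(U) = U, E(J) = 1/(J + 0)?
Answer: 38416/25 ≈ 1536.6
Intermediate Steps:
E(J) = 1/J
h = 36/5 (h = 2 - (1/(-5) - 5) = 2 - (-⅕ - 5) = 2 - 1*(-26/5) = 2 + 26/5 = 36/5 ≈ 7.2000)
d(D, G) = 36/5 + D² + 2*G (d(D, G) = (D*D + 2*G) + 36/5 = (D² + 2*G) + 36/5 = 36/5 + D² + 2*G)
(d(2, 6) + 16)² = ((36/5 + 2² + 2*6) + 16)² = ((36/5 + 4 + 12) + 16)² = (116/5 + 16)² = (196/5)² = 38416/25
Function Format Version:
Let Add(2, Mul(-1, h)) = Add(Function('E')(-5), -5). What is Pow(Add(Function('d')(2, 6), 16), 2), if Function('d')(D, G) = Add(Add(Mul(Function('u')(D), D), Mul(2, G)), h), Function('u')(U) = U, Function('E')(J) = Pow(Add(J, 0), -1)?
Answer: Rational(38416, 25) ≈ 1536.6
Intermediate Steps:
Function('E')(J) = Pow(J, -1)
h = Rational(36, 5) (h = Add(2, Mul(-1, Add(Pow(-5, -1), -5))) = Add(2, Mul(-1, Add(Rational(-1, 5), -5))) = Add(2, Mul(-1, Rational(-26, 5))) = Add(2, Rational(26, 5)) = Rational(36, 5) ≈ 7.2000)
Function('d')(D, G) = Add(Rational(36, 5), Pow(D, 2), Mul(2, G)) (Function('d')(D, G) = Add(Add(Mul(D, D), Mul(2, G)), Rational(36, 5)) = Add(Add(Pow(D, 2), Mul(2, G)), Rational(36, 5)) = Add(Rational(36, 5), Pow(D, 2), Mul(2, G)))
Pow(Add(Function('d')(2, 6), 16), 2) = Pow(Add(Add(Rational(36, 5), Pow(2, 2), Mul(2, 6)), 16), 2) = Pow(Add(Add(Rational(36, 5), 4, 12), 16), 2) = Pow(Add(Rational(116, 5), 16), 2) = Pow(Rational(196, 5), 2) = Rational(38416, 25)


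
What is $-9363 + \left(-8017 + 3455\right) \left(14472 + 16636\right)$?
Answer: $-141924059$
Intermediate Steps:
$-9363 + \left(-8017 + 3455\right) \left(14472 + 16636\right) = -9363 - 141914696 = -141924059$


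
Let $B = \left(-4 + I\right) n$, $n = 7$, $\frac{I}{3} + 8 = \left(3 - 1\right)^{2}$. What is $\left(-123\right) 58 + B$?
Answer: $-7246$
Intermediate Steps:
$I = -12$ ($I = -24 + 3 \left(3 - 1\right)^{2} = -24 + 3 \cdot 2^{2} = -24 + 3 \cdot 4 = -24 + 12 = -12$)
$B = -112$ ($B = \left(-4 - 12\right) 7 = \left(-16\right) 7 = -112$)
$\left(-123\right) 58 + B = \left(-123\right) 58 - 112 = -7134 - 112 = -7246$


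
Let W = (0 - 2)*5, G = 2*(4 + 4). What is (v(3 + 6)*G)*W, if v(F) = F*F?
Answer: -12960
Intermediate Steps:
v(F) = F²
G = 16 (G = 2*8 = 16)
W = -10 (W = -2*5 = -10)
(v(3 + 6)*G)*W = ((3 + 6)²*16)*(-10) = (9²*16)*(-10) = (81*16)*(-10) = 1296*(-10) = -12960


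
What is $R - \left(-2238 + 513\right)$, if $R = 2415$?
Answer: $4140$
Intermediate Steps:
$R - \left(-2238 + 513\right) = 2415 - \left(-2238 + 513\right) = 2415 - -1725 = 2415 + 1725 = 4140$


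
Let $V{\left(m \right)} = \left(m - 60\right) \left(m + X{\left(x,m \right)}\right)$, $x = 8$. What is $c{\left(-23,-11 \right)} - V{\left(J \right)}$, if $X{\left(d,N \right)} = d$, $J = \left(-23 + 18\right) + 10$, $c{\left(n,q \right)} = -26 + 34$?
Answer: $723$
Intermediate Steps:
$c{\left(n,q \right)} = 8$
$J = 5$ ($J = -5 + 10 = 5$)
$V{\left(m \right)} = \left(-60 + m\right) \left(8 + m\right)$ ($V{\left(m \right)} = \left(m - 60\right) \left(m + 8\right) = \left(-60 + m\right) \left(8 + m\right)$)
$c{\left(-23,-11 \right)} - V{\left(J \right)} = 8 - \left(-480 + 5^{2} - 260\right) = 8 - \left(-480 + 25 - 260\right) = 8 - -715 = 8 + 715 = 723$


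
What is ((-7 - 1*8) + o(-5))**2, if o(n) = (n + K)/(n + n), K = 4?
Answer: 22201/100 ≈ 222.01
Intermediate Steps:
o(n) = (4 + n)/(2*n) (o(n) = (n + 4)/(n + n) = (4 + n)/((2*n)) = (4 + n)*(1/(2*n)) = (4 + n)/(2*n))
((-7 - 1*8) + o(-5))**2 = ((-7 - 1*8) + (1/2)*(4 - 5)/(-5))**2 = ((-7 - 8) + (1/2)*(-1/5)*(-1))**2 = (-15 + 1/10)**2 = (-149/10)**2 = 22201/100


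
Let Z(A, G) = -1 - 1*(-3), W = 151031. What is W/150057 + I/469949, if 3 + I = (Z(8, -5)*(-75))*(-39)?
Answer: 71854250698/70519137093 ≈ 1.0189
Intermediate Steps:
Z(A, G) = 2 (Z(A, G) = -1 + 3 = 2)
I = 5847 (I = -3 + (2*(-75))*(-39) = -3 - 150*(-39) = -3 + 5850 = 5847)
W/150057 + I/469949 = 151031/150057 + 5847/469949 = 71854250698/70519137093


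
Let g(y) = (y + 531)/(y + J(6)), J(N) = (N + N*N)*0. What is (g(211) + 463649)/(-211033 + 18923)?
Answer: -97830681/40535210 ≈ -2.4135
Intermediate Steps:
J(N) = 0 (J(N) = (N + N²)*0 = 0)
g(y) = (531 + y)/y (g(y) = (y + 531)/(y + 0) = (531 + y)/y)
(g(211) + 463649)/(-211033 + 18923) = ((531 + 211)/211 + 463649)/(-211033 + 18923) = ((1/211)*742 + 463649)/(-192110) = (742/211 + 463649)*(-1/192110) = (97830681/211)*(-1/192110) = -97830681/40535210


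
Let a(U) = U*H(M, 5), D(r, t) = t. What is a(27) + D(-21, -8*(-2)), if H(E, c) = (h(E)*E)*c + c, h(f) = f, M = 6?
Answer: 5011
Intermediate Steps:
H(E, c) = c + c*E**2 (H(E, c) = (E*E)*c + c = E**2*c + c = c*E**2 + c = c + c*E**2)
a(U) = 185*U (a(U) = U*(5*(1 + 6**2)) = U*(5*(1 + 36)) = U*(5*37) = U*185 = 185*U)
a(27) + D(-21, -8*(-2)) = 185*27 - 8*(-2) = 4995 + 16 = 5011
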